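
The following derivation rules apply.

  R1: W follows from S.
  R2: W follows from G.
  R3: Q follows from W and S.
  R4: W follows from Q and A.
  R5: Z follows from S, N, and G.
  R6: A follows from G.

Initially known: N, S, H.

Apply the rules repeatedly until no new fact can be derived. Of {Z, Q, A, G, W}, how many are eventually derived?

From S, R1 gives W.
From W and S, R3 gives Q.
Z would need S, N, and G (R5), but G is never established.
Q: reached.
A would need G (R6), but G is never established.
No rule produces G, and it is not given.
W: reached.
Reached: Q and W — 2 of the 5.

2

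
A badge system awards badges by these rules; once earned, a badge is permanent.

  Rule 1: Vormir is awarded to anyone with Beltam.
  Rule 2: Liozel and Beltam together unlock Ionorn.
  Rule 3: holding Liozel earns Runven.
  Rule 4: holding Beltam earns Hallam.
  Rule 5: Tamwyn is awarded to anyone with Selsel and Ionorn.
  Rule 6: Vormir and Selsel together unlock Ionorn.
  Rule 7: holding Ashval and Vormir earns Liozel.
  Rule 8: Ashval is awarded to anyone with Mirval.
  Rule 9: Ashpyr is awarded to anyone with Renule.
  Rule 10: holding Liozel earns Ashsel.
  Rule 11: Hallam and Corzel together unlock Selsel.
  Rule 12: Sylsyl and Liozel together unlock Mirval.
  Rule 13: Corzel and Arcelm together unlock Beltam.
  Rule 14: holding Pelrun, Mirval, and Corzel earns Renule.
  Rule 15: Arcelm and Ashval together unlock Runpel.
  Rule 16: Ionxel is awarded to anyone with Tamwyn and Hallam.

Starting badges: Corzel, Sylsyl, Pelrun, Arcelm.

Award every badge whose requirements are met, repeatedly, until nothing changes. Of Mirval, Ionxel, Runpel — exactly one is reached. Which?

With Corzel and Arcelm, Beltam is earned (Rule 13).
With Beltam, Hallam is earned (Rule 4).
With Beltam, Vormir is earned (Rule 1).
With Hallam and Corzel, Selsel is earned (Rule 11).
With Vormir and Selsel, Ionorn is earned (Rule 6).
With Selsel and Ionorn, Tamwyn is earned (Rule 5).
With Tamwyn and Hallam, Ionxel is earned (Rule 16).
Runpel would need Arcelm and Ashval (Rule 15), but Ashval is never earned. Mirval would need Sylsyl and Liozel (Rule 12), but Liozel is never earned.

Ionxel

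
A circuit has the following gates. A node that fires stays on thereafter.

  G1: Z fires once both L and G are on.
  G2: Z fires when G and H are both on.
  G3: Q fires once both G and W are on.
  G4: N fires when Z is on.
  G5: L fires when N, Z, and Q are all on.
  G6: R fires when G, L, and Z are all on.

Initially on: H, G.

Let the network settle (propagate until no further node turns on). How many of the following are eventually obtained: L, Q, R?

L would need N, Z, and Q (G5), but Q never turns on.
Q would need G and W (G3), but W never turns on.
R would need G, L, and Z (G6), but L never turns on.
None of the 3 are reached.

0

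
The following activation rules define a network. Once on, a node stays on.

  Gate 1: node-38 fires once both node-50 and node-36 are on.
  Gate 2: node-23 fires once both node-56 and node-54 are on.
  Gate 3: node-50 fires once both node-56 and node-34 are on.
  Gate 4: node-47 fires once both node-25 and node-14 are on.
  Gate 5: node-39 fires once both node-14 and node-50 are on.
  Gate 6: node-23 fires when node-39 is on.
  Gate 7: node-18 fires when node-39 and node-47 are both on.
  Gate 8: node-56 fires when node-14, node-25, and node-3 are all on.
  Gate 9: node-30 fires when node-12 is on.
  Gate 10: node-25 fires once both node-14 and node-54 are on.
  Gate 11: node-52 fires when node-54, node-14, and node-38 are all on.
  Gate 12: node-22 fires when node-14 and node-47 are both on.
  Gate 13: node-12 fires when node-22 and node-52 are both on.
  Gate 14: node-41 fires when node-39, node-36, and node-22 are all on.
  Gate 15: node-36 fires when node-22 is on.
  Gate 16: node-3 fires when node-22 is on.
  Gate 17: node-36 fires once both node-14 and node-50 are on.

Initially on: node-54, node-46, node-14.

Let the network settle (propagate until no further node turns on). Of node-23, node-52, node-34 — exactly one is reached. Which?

node-14 and node-54 are on, so node-25 fires (Gate 10).
node-25 and node-14 are on, so node-47 fires (Gate 4).
node-14 and node-47 are on, so node-22 fires (Gate 12).
Gate 16: node-22 on → node-3 on.
node-14, node-25, and node-3 are on, so node-56 fires (Gate 8).
Gate 2: node-56 and node-54 on → node-23 on.
No rule produces node-34, and it is not given. node-52 would need node-54, node-14, and node-38 (Gate 11), but node-38 never turns on.

node-23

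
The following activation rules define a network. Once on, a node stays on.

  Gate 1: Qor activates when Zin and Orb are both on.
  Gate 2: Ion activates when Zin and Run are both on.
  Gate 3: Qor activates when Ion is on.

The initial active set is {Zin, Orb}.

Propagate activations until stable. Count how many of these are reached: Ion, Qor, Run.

1

Zin and Orb are on, so Qor activates (Gate 1).
Ion would need Zin and Run (Gate 2), but Run never turns on.
Qor: reached.
No rule produces Run, and it is not given.
Reached: Qor — 1 of the 3.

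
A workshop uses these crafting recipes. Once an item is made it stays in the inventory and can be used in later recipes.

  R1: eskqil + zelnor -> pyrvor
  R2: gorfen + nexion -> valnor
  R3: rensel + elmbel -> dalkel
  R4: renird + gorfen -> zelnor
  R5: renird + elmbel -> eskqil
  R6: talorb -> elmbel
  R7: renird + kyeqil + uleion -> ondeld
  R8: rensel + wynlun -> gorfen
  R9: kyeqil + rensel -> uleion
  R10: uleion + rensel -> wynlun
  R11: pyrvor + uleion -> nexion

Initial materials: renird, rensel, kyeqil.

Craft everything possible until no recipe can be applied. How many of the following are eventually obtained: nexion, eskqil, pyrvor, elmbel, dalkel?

0

nexion would need pyrvor and uleion (R11), but pyrvor is never obtained.
eskqil would need renird and elmbel (R5), but elmbel is never obtained.
pyrvor would need eskqil and zelnor (R1), but eskqil is never obtained.
elmbel would need talorb (R6), but talorb is never obtained.
dalkel would need rensel and elmbel (R3), but elmbel is never obtained.
None of the 5 are reached.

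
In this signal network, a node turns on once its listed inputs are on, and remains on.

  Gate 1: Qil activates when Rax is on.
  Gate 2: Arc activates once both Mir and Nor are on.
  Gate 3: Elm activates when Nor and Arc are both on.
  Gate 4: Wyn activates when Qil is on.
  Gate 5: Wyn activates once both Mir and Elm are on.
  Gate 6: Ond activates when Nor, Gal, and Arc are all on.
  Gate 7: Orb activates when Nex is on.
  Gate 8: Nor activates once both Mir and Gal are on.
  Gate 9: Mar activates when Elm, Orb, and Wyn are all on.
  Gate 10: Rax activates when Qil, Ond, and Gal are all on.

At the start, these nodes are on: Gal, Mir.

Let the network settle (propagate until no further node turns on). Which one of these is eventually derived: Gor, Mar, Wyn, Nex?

Wyn

Mir and Gal are on, so Nor activates (Gate 8).
Mir and Nor are on, so Arc activates (Gate 2).
Nor and Arc are on, so Elm activates (Gate 3).
Mir and Elm are on, so Wyn activates (Gate 5).
No rule produces Gor, and it is not given. Mar would need Elm, Orb, and Wyn (Gate 9), but Orb never turns on. No rule produces Nex, and it is not given.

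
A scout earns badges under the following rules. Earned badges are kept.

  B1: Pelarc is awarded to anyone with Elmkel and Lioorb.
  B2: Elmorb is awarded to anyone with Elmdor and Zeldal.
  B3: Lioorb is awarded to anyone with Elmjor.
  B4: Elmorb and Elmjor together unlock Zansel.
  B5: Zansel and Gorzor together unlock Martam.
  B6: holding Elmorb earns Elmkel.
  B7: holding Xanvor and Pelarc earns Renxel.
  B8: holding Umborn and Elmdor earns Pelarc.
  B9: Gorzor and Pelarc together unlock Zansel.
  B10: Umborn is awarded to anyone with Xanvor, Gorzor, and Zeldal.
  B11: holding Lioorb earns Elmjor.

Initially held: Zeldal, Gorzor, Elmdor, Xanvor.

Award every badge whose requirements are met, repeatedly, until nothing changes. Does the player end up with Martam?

With Xanvor, Gorzor, and Zeldal, Umborn is earned (B10).
With Umborn and Elmdor, Pelarc is earned (B8).
With Gorzor and Pelarc, Zansel is earned (B9).
With Zansel and Gorzor, Martam is earned (B5).

Yes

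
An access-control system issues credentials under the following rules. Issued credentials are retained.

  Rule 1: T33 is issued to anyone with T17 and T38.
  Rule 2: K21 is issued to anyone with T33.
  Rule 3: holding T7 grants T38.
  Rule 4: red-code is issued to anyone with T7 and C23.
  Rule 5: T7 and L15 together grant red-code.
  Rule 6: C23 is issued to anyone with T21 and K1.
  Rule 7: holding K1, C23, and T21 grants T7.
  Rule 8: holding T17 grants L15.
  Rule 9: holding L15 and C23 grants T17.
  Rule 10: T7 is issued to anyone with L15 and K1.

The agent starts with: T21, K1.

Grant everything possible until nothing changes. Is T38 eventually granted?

Holding T21 and K1 grants C23 (Rule 6).
Holding K1, C23, and T21 grants T7 (Rule 7).
Holding T7 grants T38 (Rule 3).

Yes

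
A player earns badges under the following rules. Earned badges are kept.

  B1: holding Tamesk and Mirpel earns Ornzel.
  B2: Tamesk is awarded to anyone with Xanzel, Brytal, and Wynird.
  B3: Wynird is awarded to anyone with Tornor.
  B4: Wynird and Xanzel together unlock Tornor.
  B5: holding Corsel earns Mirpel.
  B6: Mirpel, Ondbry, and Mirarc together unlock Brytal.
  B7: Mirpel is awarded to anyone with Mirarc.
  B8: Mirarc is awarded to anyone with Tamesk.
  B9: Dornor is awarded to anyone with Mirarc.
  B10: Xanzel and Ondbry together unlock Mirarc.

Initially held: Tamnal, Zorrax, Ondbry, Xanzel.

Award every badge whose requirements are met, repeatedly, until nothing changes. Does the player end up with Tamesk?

Tamesk would need Xanzel, Brytal, and Wynird (B2), but Wynird is never earned.

No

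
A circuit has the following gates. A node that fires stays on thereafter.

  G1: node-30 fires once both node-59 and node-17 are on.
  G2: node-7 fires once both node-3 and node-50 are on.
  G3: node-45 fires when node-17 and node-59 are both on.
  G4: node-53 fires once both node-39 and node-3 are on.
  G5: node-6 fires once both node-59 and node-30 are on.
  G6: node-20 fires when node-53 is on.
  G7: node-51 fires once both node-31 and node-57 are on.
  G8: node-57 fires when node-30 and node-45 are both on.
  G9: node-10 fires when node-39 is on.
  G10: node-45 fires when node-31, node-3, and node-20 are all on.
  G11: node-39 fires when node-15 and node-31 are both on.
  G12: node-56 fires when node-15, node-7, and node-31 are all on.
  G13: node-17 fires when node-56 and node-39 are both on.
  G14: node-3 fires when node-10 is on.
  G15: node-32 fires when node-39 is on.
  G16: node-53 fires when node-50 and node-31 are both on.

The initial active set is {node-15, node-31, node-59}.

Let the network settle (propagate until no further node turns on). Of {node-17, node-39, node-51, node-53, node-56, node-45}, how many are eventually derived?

3

G11: node-15 and node-31 on → node-39 on.
node-39 is on, so node-10 fires (G9).
node-10 is on, so node-3 fires (G14).
G4: node-39 and node-3 on → node-53 on.
G6: node-53 on → node-20 on.
G10: node-31, node-3, and node-20 on → node-45 on.
node-17 would need node-56 and node-39 (G13), but node-56 never turns on.
node-39: reached.
node-51 would need node-31 and node-57 (G7), but node-57 never turns on.
node-53: reached.
node-56 would need node-15, node-7, and node-31 (G12), but node-7 never turns on.
node-45: reached.
Reached: node-39, node-53, and node-45 — 3 of the 6.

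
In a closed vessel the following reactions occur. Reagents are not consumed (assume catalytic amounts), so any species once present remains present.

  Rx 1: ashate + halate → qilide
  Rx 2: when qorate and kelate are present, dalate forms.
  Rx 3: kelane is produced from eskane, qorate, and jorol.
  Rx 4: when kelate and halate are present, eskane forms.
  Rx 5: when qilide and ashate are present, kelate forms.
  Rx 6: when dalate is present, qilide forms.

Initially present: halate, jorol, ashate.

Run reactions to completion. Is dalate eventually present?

dalate would need qorate and kelate (Rx 2), but qorate never forms.

No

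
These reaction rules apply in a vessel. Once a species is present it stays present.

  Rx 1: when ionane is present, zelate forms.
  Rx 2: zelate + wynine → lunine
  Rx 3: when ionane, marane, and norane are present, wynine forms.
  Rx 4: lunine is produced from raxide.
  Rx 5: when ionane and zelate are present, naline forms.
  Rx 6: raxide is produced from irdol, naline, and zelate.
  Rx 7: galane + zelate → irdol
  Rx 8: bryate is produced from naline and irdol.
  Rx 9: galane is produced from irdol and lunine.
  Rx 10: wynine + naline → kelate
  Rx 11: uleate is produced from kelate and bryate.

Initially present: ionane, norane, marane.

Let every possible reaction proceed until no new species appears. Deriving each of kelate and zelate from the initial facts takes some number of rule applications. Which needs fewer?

zelate

zelate: ionane present → zelate forms (Rx 1). [1 rule application]
kelate: ionane, marane, and norane present → wynine forms (Rx 3). ionane present → zelate forms (Rx 1). ionane and zelate present → naline forms (Rx 5). wynine and naline present → kelate forms (Rx 10). [4 rule applications]
zelate needs fewer.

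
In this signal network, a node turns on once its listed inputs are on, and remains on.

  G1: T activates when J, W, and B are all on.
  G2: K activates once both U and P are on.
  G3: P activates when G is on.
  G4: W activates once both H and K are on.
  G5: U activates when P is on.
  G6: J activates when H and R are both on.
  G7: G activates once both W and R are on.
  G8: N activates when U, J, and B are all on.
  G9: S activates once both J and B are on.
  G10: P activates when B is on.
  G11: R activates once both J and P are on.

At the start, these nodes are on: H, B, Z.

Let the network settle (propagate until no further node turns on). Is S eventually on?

No

S would need J and B (G9), but J never turns on.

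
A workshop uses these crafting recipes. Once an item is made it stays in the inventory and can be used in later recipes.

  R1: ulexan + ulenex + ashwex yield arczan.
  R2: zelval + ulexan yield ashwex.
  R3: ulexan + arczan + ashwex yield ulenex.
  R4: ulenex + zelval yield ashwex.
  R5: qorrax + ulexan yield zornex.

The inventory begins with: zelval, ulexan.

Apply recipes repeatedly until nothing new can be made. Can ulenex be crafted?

ulenex would need ulexan, arczan, and ashwex (R3), but arczan is never obtained.

No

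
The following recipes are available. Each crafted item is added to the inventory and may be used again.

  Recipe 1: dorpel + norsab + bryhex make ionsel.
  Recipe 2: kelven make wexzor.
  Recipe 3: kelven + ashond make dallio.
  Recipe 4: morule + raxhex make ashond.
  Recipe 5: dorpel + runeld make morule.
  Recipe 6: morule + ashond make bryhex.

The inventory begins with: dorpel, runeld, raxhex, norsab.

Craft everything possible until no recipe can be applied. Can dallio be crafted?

dallio would need kelven and ashond (Recipe 3), but kelven is never obtained.

No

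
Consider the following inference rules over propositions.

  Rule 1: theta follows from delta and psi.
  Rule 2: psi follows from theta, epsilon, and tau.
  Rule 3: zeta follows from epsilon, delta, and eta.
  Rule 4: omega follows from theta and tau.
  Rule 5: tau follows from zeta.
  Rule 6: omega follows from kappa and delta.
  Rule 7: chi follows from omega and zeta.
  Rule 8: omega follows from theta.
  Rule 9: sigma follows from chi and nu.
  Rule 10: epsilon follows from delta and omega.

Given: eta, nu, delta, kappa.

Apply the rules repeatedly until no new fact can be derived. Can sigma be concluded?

Yes

kappa and delta hold, so omega follows (Rule 6).
delta and omega hold, so epsilon follows (Rule 10).
epsilon, delta, and eta hold, so zeta follows (Rule 3).
omega and zeta hold, so chi follows (Rule 7).
chi and nu hold, so sigma follows (Rule 9).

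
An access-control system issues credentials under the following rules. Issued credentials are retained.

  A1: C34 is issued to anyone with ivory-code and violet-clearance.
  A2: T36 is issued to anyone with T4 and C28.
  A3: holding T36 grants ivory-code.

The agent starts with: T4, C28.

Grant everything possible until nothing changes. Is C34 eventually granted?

C34 would need ivory-code and violet-clearance (A1), but violet-clearance is never granted.

No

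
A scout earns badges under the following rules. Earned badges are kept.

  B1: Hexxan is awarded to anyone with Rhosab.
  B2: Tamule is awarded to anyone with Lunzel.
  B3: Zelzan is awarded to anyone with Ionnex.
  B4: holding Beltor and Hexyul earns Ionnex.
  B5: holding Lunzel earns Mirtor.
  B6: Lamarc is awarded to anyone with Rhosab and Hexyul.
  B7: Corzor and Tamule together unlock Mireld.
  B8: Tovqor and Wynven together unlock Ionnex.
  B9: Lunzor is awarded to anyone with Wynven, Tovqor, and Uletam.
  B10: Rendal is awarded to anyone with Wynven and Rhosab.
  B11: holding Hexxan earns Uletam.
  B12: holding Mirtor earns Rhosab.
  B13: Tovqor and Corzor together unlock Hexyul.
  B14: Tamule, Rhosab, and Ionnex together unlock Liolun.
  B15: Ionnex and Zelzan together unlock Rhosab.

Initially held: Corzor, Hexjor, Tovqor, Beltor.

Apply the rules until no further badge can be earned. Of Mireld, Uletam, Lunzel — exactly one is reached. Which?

With Tovqor and Corzor, Hexyul is earned (B13).
With Beltor and Hexyul, Ionnex is earned (B4).
With Ionnex, Zelzan is earned (B3).
With Ionnex and Zelzan, Rhosab is earned (B15).
With Rhosab, Hexxan is earned (B1).
With Hexxan, Uletam is earned (B11).
No rule produces Lunzel, and it is not given. Mireld would need Corzor and Tamule (B7), but Tamule is never earned.

Uletam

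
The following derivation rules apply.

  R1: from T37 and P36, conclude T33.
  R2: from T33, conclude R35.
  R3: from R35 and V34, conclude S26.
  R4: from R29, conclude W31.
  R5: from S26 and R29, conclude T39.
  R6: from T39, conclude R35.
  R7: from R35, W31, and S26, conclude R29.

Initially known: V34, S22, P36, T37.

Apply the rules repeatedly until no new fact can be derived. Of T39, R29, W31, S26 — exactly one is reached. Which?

From T37 and P36, R1 gives T33.
T33 holds, so R35 follows (R2).
From R35 and V34, R3 gives S26.
T39 would need S26 and R29 (R5), but R29 is never established. W31 would need R29 (R4), but R29 is never established. R29 would need R35, W31, and S26 (R7), but W31 is never established.

S26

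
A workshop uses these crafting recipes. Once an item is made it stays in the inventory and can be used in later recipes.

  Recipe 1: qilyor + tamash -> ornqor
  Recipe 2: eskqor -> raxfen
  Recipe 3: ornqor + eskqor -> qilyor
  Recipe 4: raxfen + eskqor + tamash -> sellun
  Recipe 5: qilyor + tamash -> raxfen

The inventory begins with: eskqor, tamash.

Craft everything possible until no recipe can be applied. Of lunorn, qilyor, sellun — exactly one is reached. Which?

sellun

eskqor -> raxfen (Recipe 2).
raxfen + eskqor + tamash -> sellun (Recipe 4).
qilyor would need ornqor and eskqor (Recipe 3), but ornqor is never obtained. No rule produces lunorn, and it is not given.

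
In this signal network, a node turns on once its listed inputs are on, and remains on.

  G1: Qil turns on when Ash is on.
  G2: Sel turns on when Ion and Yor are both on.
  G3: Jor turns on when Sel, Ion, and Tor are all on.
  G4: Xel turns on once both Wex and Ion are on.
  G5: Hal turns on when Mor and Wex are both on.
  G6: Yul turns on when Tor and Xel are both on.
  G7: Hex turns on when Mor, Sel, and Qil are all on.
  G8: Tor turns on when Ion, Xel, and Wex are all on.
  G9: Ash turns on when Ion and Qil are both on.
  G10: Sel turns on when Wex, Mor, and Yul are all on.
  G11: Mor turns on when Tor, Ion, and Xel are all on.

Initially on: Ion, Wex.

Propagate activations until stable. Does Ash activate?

Ash would need Ion and Qil (G9), but Qil never turns on.

No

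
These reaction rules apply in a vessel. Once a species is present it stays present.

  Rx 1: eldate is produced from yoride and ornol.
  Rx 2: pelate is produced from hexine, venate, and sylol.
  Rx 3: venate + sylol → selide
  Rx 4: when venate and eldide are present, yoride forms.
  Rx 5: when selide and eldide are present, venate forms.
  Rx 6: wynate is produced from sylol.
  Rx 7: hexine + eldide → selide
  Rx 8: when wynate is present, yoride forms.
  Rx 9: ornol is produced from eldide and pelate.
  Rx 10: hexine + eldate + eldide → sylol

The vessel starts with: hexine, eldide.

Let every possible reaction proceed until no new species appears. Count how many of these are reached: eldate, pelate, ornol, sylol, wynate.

eldate would need yoride and ornol (Rx 1), but ornol never forms.
pelate would need hexine, venate, and sylol (Rx 2), but sylol never forms.
ornol would need eldide and pelate (Rx 9), but pelate never forms.
sylol would need hexine, eldate, and eldide (Rx 10), but eldate never forms.
wynate would need sylol (Rx 6), but sylol never forms.
None of the 5 are reached.

0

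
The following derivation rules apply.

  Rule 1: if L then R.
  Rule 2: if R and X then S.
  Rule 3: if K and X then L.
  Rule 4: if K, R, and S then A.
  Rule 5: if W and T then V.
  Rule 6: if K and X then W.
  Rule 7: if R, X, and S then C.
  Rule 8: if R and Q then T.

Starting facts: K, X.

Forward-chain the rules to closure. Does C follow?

Yes

K and X hold, so L follows (Rule 3).
L holds, so R follows (Rule 1).
R and X hold, so S follows (Rule 2).
From R, X, and S, Rule 7 gives C.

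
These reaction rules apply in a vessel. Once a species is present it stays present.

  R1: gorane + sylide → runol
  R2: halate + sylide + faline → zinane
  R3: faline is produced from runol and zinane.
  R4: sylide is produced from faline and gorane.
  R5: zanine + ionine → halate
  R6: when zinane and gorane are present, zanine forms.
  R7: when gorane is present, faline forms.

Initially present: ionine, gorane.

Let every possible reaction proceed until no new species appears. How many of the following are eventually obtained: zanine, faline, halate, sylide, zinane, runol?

3

gorane present → faline forms (R7).
faline and gorane present → sylide forms (R4).
gorane and sylide present → runol forms (R1).
zanine would need zinane and gorane (R6), but zinane never forms.
faline: reached.
halate would need zanine and ionine (R5), but zanine never forms.
sylide: reached.
zinane would need halate, sylide, and faline (R2), but halate never forms.
runol: reached.
Reached: faline, sylide, and runol — 3 of the 6.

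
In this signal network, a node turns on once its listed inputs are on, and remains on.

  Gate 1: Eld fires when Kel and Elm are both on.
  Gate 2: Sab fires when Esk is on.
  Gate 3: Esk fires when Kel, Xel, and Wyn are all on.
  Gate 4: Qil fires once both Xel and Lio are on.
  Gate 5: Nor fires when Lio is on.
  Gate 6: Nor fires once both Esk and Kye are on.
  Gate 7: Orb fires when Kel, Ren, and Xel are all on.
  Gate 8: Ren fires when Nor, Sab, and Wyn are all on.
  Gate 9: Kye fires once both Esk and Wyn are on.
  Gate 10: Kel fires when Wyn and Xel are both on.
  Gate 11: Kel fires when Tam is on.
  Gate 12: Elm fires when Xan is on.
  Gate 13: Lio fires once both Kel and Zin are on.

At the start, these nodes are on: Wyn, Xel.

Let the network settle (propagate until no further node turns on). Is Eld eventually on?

Eld would need Kel and Elm (Gate 1), but Elm never turns on.

No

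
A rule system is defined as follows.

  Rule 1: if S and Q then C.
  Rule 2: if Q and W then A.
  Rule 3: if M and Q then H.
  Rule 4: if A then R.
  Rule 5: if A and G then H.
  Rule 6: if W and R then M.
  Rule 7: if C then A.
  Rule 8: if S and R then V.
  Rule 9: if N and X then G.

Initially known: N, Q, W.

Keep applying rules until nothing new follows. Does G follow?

No

G would need N and X (Rule 9), but X is never established.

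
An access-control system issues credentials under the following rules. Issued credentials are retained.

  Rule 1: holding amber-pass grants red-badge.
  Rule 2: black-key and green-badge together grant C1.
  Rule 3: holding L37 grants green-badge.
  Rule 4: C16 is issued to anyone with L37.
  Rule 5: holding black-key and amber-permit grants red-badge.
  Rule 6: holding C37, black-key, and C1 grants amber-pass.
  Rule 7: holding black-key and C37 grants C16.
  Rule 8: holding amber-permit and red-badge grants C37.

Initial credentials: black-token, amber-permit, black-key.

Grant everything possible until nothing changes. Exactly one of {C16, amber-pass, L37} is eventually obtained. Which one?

C16

Holding black-key and amber-permit grants red-badge (Rule 5).
Holding amber-permit and red-badge grants C37 (Rule 8).
Holding black-key and C37 grants C16 (Rule 7).
No rule produces L37, and it is not given. amber-pass would need C37, black-key, and C1 (Rule 6), but C1 is never granted.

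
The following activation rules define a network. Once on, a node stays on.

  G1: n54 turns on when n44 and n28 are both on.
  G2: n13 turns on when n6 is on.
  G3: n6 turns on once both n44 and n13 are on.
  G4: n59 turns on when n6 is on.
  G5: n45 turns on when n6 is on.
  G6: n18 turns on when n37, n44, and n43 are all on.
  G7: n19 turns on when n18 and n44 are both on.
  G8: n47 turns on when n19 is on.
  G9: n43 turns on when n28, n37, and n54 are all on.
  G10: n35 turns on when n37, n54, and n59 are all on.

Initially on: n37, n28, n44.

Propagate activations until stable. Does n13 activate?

n13 would need n6 (G2), but n6 never turns on.

No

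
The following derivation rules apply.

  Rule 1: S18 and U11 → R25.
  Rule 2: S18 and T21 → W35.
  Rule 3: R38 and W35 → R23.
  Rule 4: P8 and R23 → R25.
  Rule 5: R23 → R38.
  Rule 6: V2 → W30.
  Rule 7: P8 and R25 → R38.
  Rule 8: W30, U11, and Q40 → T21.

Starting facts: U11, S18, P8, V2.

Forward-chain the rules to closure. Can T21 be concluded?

T21 would need W30, U11, and Q40 (Rule 8), but Q40 is never established.

No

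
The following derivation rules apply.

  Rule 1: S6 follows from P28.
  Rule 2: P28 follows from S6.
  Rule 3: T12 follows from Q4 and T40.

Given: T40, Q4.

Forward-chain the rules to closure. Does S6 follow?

No

S6 would need P28 (Rule 1), but P28 is never established.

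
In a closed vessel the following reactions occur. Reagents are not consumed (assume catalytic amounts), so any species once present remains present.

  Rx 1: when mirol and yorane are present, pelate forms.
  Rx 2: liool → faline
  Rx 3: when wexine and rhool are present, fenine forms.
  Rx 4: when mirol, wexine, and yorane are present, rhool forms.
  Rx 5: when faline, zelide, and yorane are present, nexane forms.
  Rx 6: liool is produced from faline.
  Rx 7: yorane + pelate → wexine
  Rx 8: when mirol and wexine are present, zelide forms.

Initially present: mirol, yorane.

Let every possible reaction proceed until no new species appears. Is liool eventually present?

No

liool would need faline (Rx 6), but faline never forms.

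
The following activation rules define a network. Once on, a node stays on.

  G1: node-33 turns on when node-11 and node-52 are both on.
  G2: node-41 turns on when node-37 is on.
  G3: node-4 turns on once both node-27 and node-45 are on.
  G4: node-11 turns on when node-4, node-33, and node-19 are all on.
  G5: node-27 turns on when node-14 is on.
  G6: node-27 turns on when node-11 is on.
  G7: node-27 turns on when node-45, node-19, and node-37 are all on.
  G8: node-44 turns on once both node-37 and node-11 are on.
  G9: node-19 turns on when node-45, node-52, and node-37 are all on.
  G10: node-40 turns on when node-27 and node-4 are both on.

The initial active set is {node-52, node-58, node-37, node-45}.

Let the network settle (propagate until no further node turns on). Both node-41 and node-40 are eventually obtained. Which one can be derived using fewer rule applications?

node-41

node-41: node-37 is on, so node-41 turns on (G2). [1 rule application]
node-40: node-45, node-52, and node-37 are on, so node-19 turns on (G9). G7: node-45, node-19, and node-37 on → node-27 on. node-27 and node-45 are on, so node-4 turns on (G3). node-27 and node-4 are on, so node-40 turns on (G10). [4 rule applications]
node-41 needs fewer.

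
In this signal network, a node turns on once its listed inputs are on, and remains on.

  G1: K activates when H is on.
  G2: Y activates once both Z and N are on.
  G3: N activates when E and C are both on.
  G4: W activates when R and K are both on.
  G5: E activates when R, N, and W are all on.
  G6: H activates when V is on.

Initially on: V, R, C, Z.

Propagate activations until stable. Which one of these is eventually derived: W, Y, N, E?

W

G6: V on → H on.
H is on, so K activates (G1).
G4: R and K on → W on.
E would need R, N, and W (G5), but N never turns on. Y would need Z and N (G2), but N never turns on. N would need E and C (G3), but E never turns on.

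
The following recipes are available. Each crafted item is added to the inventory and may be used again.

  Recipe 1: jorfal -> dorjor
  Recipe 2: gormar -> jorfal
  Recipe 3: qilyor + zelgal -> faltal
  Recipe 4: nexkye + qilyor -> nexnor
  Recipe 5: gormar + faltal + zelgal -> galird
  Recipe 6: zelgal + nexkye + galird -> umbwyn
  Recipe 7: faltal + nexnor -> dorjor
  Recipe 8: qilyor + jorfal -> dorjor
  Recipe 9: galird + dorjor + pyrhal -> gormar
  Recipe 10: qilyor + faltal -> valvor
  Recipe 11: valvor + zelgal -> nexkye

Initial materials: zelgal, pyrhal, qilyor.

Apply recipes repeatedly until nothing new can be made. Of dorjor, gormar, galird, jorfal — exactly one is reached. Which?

qilyor + zelgal -> faltal (Recipe 3).
Using Recipe 10, qilyor and faltal make valvor.
valvor + zelgal -> nexkye (Recipe 11).
Using Recipe 4, nexkye and qilyor make nexnor.
Using Recipe 7, faltal and nexnor make dorjor.
jorfal would need gormar (Recipe 2), but gormar is never obtained. gormar would need galird, dorjor, and pyrhal (Recipe 9), but galird is never obtained. galird would need gormar, faltal, and zelgal (Recipe 5), but gormar is never obtained.

dorjor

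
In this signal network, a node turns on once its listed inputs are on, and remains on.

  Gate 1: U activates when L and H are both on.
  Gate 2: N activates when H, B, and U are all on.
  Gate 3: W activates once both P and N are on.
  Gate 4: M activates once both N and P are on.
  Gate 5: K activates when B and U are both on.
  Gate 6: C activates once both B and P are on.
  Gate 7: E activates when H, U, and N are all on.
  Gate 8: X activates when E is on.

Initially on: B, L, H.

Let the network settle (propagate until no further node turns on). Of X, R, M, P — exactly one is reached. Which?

Gate 1: L and H on → U on.
H, B, and U are on, so N activates (Gate 2).
H, U, and N are on, so E activates (Gate 7).
Gate 8: E on → X on.
M would need N and P (Gate 4), but P never turns on. No rule produces R, and it is not given. No rule produces P, and it is not given.

X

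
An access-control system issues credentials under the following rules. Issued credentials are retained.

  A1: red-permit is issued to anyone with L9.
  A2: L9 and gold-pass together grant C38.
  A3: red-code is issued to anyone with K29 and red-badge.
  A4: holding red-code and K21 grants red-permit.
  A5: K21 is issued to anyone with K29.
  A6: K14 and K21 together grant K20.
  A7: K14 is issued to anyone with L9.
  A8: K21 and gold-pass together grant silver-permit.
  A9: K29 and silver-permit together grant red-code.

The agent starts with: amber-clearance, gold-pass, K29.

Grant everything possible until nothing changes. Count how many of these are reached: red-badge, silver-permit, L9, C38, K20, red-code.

2

Holding K29 grants K21 (A5).
Holding K21 and gold-pass grants silver-permit (A8).
Holding K29 and silver-permit grants red-code (A9).
No rule produces red-badge, and it is not given.
silver-permit: reached.
No rule produces L9, and it is not given.
C38 would need L9 and gold-pass (A2), but L9 is never granted.
K20 would need K14 and K21 (A6), but K14 is never granted.
red-code: reached.
Reached: silver-permit and red-code — 2 of the 6.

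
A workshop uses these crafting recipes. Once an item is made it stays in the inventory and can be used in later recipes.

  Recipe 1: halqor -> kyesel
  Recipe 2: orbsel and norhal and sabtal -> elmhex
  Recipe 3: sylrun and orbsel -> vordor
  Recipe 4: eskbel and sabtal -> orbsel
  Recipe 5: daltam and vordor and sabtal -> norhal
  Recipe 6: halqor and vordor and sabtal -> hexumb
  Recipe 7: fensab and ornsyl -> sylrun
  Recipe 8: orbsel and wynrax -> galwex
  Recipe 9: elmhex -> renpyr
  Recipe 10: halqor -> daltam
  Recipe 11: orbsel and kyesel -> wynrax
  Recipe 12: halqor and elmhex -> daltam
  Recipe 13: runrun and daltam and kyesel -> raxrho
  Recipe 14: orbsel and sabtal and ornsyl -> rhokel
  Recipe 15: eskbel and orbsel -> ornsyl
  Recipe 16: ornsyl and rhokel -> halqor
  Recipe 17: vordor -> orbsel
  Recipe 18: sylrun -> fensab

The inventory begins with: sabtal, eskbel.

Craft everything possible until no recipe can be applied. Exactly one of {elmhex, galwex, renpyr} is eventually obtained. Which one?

galwex

eskbel and sabtal -> orbsel (Recipe 4).
eskbel and orbsel -> ornsyl (Recipe 15).
orbsel and sabtal and ornsyl -> rhokel (Recipe 14).
ornsyl and rhokel -> halqor (Recipe 16).
Using Recipe 1, halqor makes kyesel.
Using Recipe 11, orbsel and kyesel make wynrax.
Using Recipe 8, orbsel and wynrax make galwex.
renpyr would need elmhex (Recipe 9), but elmhex is never obtained. elmhex would need orbsel, norhal, and sabtal (Recipe 2), but norhal is never obtained.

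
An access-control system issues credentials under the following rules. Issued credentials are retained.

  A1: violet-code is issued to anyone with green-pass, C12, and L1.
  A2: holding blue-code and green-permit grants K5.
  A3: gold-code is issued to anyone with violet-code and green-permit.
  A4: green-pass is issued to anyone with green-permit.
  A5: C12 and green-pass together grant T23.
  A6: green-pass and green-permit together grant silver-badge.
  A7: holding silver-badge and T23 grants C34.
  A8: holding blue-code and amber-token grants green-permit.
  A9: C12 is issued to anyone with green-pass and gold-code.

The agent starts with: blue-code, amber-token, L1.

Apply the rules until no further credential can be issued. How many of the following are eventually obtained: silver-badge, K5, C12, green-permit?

Holding blue-code and amber-token grants green-permit (A8).
Holding green-permit grants green-pass (A4).
Holding blue-code and green-permit grants K5 (A2).
Holding green-pass and green-permit grants silver-badge (A6).
silver-badge: reached.
K5: reached.
C12 would need green-pass and gold-code (A9), but gold-code is never granted.
green-permit: reached.
Reached: silver-badge, K5, and green-permit — 3 of the 4.

3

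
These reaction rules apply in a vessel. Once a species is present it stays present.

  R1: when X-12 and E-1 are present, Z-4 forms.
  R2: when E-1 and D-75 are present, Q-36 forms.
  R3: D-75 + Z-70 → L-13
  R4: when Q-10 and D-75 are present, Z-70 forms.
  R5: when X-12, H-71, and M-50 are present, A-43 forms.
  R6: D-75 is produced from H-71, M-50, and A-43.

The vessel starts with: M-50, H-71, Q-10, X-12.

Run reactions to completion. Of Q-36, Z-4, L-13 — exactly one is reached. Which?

L-13

X-12, H-71, and M-50 present → A-43 forms (R5).
H-71, M-50, and A-43 present → D-75 forms (R6).
Q-10 and D-75 present → Z-70 forms (R4).
D-75 and Z-70 present → L-13 forms (R3).
Q-36 would need E-1 and D-75 (R2), but E-1 never forms. Z-4 would need X-12 and E-1 (R1), but E-1 never forms.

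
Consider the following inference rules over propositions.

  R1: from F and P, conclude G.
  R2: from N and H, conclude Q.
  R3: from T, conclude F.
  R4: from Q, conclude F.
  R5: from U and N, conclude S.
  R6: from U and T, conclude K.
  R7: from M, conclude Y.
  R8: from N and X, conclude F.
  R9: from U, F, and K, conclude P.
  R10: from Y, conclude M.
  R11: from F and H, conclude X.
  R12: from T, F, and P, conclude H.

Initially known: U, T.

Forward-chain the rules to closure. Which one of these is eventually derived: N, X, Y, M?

From T, R3 gives F.
From U and T, R6 gives K.
U, F, and K hold, so P follows (R9).
From T, F, and P, R12 gives H.
From F and H, R11 gives X.
M would need Y (R10), but Y is never established. No rule produces N, and it is not given. Y would need M (R7), but M is never established.

X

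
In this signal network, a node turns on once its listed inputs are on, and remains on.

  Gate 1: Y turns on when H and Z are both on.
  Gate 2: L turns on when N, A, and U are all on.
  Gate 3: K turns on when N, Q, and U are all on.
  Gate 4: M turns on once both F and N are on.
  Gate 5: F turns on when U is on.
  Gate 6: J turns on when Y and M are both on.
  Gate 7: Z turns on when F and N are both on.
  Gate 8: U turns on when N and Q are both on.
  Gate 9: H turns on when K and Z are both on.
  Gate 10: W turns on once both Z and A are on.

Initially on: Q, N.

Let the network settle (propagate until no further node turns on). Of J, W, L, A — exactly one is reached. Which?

Gate 8: N and Q on → U on.
Gate 3: N, Q, and U on → K on.
U is on, so F turns on (Gate 5).
F and N are on, so M turns on (Gate 4).
Gate 7: F and N on → Z on.
Gate 9: K and Z on → H on.
H and Z are on, so Y turns on (Gate 1).
Gate 6: Y and M on → J on.
W would need Z and A (Gate 10), but A never turns on. L would need N, A, and U (Gate 2), but A never turns on. No rule produces A, and it is not given.

J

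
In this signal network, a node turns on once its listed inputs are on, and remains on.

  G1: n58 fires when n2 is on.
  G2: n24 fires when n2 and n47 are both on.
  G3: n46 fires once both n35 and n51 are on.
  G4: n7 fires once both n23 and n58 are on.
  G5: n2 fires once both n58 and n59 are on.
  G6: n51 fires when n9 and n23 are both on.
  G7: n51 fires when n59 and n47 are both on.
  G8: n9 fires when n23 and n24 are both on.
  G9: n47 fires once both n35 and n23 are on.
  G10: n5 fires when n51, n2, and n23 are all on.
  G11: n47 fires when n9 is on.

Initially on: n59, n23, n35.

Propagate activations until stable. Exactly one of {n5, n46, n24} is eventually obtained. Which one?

n35 and n23 are on, so n47 fires (G9).
n59 and n47 are on, so n51 fires (G7).
n35 and n51 are on, so n46 fires (G3).
n24 would need n2 and n47 (G2), but n2 never turns on. n5 would need n51, n2, and n23 (G10), but n2 never turns on.

n46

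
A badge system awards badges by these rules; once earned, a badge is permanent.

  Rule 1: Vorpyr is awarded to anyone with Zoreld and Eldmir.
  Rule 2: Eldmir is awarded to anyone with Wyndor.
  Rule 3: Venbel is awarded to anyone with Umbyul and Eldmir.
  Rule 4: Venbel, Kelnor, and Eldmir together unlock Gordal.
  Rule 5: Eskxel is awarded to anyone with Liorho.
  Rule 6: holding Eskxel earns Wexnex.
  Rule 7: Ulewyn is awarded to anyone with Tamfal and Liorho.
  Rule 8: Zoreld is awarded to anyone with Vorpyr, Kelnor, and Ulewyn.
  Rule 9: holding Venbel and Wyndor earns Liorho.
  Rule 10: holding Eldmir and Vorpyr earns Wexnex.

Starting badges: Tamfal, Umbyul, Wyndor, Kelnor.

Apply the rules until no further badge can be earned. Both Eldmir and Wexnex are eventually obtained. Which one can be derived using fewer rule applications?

Eldmir: With Wyndor, Eldmir is earned (Rule 2). [1 rule application]
Wexnex: With Wyndor, Eldmir is earned (Rule 2). With Umbyul and Eldmir, Venbel is earned (Rule 3). With Venbel and Wyndor, Liorho is earned (Rule 9). With Liorho, Eskxel is earned (Rule 5). With Eskxel, Wexnex is earned (Rule 6). [5 rule applications]
Eldmir needs fewer.

Eldmir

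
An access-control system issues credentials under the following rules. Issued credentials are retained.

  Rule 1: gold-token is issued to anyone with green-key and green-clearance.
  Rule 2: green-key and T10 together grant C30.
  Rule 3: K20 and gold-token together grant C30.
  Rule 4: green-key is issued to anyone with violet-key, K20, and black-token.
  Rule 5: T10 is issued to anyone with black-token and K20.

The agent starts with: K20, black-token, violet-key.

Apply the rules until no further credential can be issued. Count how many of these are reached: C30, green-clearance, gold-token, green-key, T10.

3

Holding black-token and K20 grants T10 (Rule 5).
Holding violet-key, K20, and black-token grants green-key (Rule 4).
Holding green-key and T10 grants C30 (Rule 2).
C30: reached.
No rule produces green-clearance, and it is not given.
gold-token would need green-key and green-clearance (Rule 1), but green-clearance is never granted.
green-key: reached.
T10: reached.
Reached: C30, green-key, and T10 — 3 of the 5.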